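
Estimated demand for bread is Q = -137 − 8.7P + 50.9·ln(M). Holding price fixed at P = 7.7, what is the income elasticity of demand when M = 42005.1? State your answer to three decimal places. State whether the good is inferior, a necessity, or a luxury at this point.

At P = 7.7, M = 42005.1: Q = 337.868.
Holding P constant, ∂Q/∂M = 50.9/M = 0.00121176.
η_M = (∂Q/∂M)·(M/Q) = 0.00121176 × (42005.1/337.868) = 0.151.
Since 0 < η < 1, this is a necessity.

0.151 (necessity)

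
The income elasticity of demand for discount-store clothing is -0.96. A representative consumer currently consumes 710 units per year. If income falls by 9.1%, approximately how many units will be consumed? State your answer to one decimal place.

772.0

%ΔQ ≈ η × %ΔI = -0.96 × (-9.1%) = 8.736%.
New Q ≈ 710 × (1 + 0.08736) = 772.0.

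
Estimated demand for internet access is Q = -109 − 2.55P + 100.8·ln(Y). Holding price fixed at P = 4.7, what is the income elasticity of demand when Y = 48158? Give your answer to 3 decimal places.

0.104

At P = 4.7, Y = 48158: Q = 965.865.
Holding P constant, ∂Q/∂Y = 100.8/Y = 0.00209311.
η_Y = (∂Q/∂Y)·(Y/Q) = 0.00209311 × (48158/965.865) = 0.104.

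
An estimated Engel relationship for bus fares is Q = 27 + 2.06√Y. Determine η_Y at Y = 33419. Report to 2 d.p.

0.47

At Y = 33419: Q = 403.586.
dQ/dY = 2.06/(2√Y) = 0.00563431 at this income.
η = (dQ/dY)·(Y/Q) = 0.00563431 × (33419/403.586) = 0.47.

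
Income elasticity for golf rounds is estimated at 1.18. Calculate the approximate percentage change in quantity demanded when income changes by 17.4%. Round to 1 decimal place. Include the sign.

%ΔQ ≈ η × %ΔI = 1.18 × 17.4% = 20.5%.

20.5%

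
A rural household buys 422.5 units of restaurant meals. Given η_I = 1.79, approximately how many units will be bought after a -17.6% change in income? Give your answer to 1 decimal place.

%ΔQ ≈ η × %ΔI = 1.79 × (-17.6%) = -31.504%.
New Q ≈ 422.5 × (1 − 0.31504) = 289.4.

289.4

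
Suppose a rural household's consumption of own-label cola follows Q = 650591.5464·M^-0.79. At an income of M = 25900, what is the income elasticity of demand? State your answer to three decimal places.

-0.790

For Q = A·M^β the income elasticity is constant and equal to β.
Here β = -0.79, so η = -0.790.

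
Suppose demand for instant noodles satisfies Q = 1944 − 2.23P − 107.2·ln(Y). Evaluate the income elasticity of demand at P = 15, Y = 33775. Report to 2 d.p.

-0.14

At P = 15, Y = 33775: Q = 792.725.
Holding P constant, ∂Q/∂Y = -107.2/Y = -0.00317395.
η_Y = (∂Q/∂Y)·(Y/Q) = -0.00317395 × (33775/792.725) = -0.14.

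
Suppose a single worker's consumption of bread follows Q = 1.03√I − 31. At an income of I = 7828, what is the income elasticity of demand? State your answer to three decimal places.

0.758

At I = 7828: Q = 60.130.
dQ/dI = 1.03/(2√I) = 0.00582079 at this income.
η = (dQ/dI)·(I/Q) = 0.00582079 × (7828/60.130) = 0.758.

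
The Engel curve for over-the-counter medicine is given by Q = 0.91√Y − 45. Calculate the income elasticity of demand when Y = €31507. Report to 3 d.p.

0.693

At Y = 31507: Q = 116.527.
dQ/dY = 0.91/(2√Y) = 0.00256335 at this income.
η = (dQ/dY)·(Y/Q) = 0.00256335 × (31507/116.527) = 0.693.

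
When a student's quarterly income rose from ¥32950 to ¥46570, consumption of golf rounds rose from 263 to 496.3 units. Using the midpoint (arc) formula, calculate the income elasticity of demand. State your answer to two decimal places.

ΔQ = 496.3 − 263 = 233.3; midpoint Q̄ = (263 + 496.3)/2 = 379.65.
ΔI = 46570 − 32950 = 13620; midpoint Ī = (32950 + 46570)/2 = 39760.
η = (ΔQ/Q̄) ÷ (ΔI/Ī) = (233.3/379.65) ÷ (13620/39760) = 1.79.

1.79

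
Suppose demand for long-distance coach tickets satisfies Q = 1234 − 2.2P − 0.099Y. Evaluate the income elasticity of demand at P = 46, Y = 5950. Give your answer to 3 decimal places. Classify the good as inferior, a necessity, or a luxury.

-1.083 (inferior good)

At P = 46, Y = 5950: Q = 543.750.
Holding P constant, ∂Q/∂Y = −0.099.
η_Y = (∂Q/∂Y)·(Y/Q) = -0.099 × (5950/543.750) = -1.083.
Since η < 0, this is an inferior good.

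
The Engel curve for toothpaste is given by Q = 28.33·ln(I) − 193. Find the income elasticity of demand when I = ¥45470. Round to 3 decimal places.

At I = 45470: Q = 110.834.
dQ/dI = 28.33/I = 0.000623048 at this income.
η = (dQ/dI)·(I/Q) = 0.000623048 × (45470/110.834) = 0.256.

0.256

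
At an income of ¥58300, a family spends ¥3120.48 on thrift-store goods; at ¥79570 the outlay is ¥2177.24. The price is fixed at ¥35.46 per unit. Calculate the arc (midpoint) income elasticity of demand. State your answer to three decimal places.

With a constant price, Q₁ = 3120.48/35.46 = 88.000 and Q₂ = 2177.24/35.46 = 61.400 (equivalently, work directly with expenditure since P cancels).
Midpoint %ΔQ = (2177.24 − 3120.48)/2648.86 = -0.35609; midpoint %ΔI = (79570 − 58300)/68935 = 0.30855.
η = -0.35609 / 0.30855 = -1.154.

-1.154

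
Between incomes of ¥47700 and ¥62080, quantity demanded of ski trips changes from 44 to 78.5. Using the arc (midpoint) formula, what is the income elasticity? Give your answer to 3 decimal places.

2.150

ΔQ = 78.5 − 44 = 34.5; midpoint Q̄ = (44 + 78.5)/2 = 61.25.
ΔI = 62080 − 47700 = 14380; midpoint Ī = (47700 + 62080)/2 = 54890.
η = (ΔQ/Q̄) ÷ (ΔI/Ī) = (34.5/61.25) ÷ (14380/54890) = 2.150.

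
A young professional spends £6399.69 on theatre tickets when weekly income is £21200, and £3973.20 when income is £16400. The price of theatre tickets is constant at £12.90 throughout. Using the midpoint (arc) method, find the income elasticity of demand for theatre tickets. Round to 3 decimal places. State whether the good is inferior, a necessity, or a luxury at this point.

With a constant price, Q₁ = 6399.69/12.90 = 496.100 and Q₂ = 3973.20/12.90 = 308.000 (equivalently, work directly with expenditure since P cancels).
Midpoint %ΔQ = (3973.20 − 6399.69)/5186.45 = -0.46785; midpoint %ΔI = (16400 − 21200)/18800 = -0.25532.
η = -0.46785 / -0.25532 = 1.832.
η > 1 ⇒ luxury.

1.832 (luxury)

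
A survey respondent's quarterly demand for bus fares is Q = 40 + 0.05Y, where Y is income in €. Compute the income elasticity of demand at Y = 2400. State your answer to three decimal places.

0.750

At Y = 2400: Q = 160.000.
dQ/dY = 0.05.
η = (dQ/dY)·(Y/Q) = 0.05 × (2400/160.000) = 0.750.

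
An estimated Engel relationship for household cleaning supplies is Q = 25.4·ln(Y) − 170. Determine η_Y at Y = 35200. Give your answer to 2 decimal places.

0.26

At Y = 35200: Q = 95.908.
dQ/dY = 25.4/Y = 0.000721591 at this income.
η = (dQ/dY)·(Y/Q) = 0.000721591 × (35200/95.908) = 0.26.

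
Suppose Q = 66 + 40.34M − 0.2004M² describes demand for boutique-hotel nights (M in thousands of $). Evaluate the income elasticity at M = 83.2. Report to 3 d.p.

0.286

At M = 83.2: Q = 2035.0711.
dQ/dM = 40.34 − 0.4008M = 6.99344.
η = (dQ/dM)·(M/Q) = 6.99344 × (83.2/2035.0711) = 0.286.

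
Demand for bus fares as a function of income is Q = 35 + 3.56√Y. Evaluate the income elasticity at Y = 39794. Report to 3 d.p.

0.477

At Y = 39794: Q = 745.164.
dQ/dY = 3.56/(2√Y) = 0.00892301 at this income.
η = (dQ/dY)·(Y/Q) = 0.00892301 × (39794/745.164) = 0.477.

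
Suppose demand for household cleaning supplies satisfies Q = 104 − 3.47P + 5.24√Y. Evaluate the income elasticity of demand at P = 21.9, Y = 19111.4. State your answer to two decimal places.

0.48

At P = 21.9, Y = 19111.4: Q = 752.405.
Holding P constant, ∂Q/∂Y = 5.24/(2√Y) = 0.018952.
η_Y = (∂Q/∂Y)·(Y/Q) = 0.018952 × (19111.4/752.405) = 0.48.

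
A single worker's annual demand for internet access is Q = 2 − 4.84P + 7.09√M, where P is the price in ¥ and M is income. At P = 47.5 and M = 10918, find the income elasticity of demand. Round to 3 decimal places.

At P = 47.5, M = 10918: Q = 512.929.
Holding P constant, ∂Q/∂M = 7.09/(2√M) = 0.0339269.
η_M = (∂Q/∂M)·(M/Q) = 0.0339269 × (10918/512.929) = 0.722.

0.722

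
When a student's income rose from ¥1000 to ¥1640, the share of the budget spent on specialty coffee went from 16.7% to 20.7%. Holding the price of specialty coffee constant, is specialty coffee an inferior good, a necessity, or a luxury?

luxury

The budget share rises as income rises, so η > 1.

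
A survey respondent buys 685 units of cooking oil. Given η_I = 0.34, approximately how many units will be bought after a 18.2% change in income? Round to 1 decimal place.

%ΔQ ≈ η × %ΔI = 0.34 × 18.2% = 6.188%.
New Q ≈ 685 × (1 + 0.06188) = 727.4.

727.4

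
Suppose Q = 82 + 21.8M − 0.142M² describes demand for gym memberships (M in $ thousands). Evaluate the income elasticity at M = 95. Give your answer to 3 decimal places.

-0.565

At M = 95: Q = 871.4500.
dQ/dM = 21.8 − 0.284M = -5.18000.
η = (dQ/dM)·(M/Q) = -5.18000 × (95/871.4500) = -0.565.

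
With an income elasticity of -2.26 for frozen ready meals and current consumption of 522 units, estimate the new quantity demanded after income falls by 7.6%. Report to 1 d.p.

%ΔQ ≈ η × %ΔI = -2.26 × (-7.6%) = 17.176%.
New Q ≈ 522 × (1 + 0.17176) = 611.7.

611.7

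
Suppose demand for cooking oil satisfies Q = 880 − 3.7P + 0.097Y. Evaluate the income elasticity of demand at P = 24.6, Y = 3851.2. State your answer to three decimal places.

At P = 24.6, Y = 3851.2: Q = 1162.546.
Holding P constant, ∂Q/∂Y = 0.097.
η_Y = (∂Q/∂Y)·(Y/Q) = 0.097 × (3851.2/1162.546) = 0.321.

0.321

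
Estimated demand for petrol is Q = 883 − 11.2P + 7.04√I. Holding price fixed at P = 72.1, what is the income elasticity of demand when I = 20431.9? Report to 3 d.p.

0.465

At P = 72.1, I = 20431.9: Q = 1081.779.
Holding P constant, ∂Q/∂I = 7.04/(2√I) = 0.0246257.
η_I = (∂Q/∂I)·(I/Q) = 0.0246257 × (20431.9/1081.779) = 0.465.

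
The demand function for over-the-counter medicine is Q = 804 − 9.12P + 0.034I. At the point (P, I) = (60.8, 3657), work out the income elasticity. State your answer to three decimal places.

0.333

At P = 60.8, I = 3657: Q = 373.842.
Holding P constant, ∂Q/∂I = 0.034.
η_I = (∂Q/∂I)·(I/Q) = 0.034 × (3657/373.842) = 0.333.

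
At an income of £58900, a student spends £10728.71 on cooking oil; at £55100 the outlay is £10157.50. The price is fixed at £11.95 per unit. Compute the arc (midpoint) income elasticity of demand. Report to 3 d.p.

With a constant price, Q₁ = 10728.71/11.95 = 897.800 and Q₂ = 10157.50/11.95 = 850.000 (equivalently, work directly with expenditure since P cancels).
Midpoint %ΔQ = (10157.50 − 10728.71)/10443.11 = -0.05470; midpoint %ΔI = (55100 − 58900)/57000 = -0.06667.
η = -0.05470 / -0.06667 = 0.820.

0.820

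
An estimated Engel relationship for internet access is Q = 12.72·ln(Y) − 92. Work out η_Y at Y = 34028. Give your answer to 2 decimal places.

At Y = 34028: Q = 40.732.
dQ/dY = 12.72/Y = 0.00037381 at this income.
η = (dQ/dY)·(Y/Q) = 0.00037381 × (34028/40.732) = 0.31.

0.31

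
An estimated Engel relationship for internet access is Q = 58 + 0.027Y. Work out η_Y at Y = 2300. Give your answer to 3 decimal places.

0.517

At Y = 2300: Q = 120.100.
dQ/dY = 0.027.
η = (dQ/dY)·(Y/Q) = 0.027 × (2300/120.100) = 0.517.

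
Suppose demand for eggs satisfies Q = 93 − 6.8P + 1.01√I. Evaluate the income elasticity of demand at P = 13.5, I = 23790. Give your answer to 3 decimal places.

At P = 13.5, I = 23790: Q = 156.982.
Holding P constant, ∂Q/∂I = 1.01/(2√I) = 0.00327412.
η_I = (∂Q/∂I)·(I/Q) = 0.00327412 × (23790/156.982) = 0.496.

0.496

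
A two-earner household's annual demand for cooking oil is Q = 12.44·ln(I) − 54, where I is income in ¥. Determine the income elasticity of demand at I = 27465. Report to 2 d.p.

At I = 27465: Q = 73.145.
dQ/dI = 12.44/I = 0.00045294 at this income.
η = (dQ/dI)·(I/Q) = 0.00045294 × (27465/73.145) = 0.17.

0.17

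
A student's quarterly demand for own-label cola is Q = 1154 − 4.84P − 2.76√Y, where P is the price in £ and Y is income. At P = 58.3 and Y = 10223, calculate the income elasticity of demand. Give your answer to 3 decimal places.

-0.235

At P = 58.3, Y = 10223: Q = 592.768.
Holding P constant, ∂Q/∂Y = -2.76/(2√Y) = -0.0136487.
η_Y = (∂Q/∂Y)·(Y/Q) = -0.0136487 × (10223/592.768) = -0.235.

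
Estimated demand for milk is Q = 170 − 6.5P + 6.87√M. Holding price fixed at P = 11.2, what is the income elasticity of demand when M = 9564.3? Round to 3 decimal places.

At P = 11.2, M = 9564.3: Q = 769.067.
Holding P constant, ∂Q/∂M = 6.87/(2√M) = 0.0351237.
η_M = (∂Q/∂M)·(M/Q) = 0.0351237 × (9564.3/769.067) = 0.437.

0.437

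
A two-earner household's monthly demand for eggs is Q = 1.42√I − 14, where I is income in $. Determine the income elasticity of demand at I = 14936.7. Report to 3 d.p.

0.544

At I = 14936.7: Q = 159.546.
dQ/dI = 1.42/(2√I) = 0.0058094 at this income.
η = (dQ/dI)·(I/Q) = 0.0058094 × (14936.7/159.546) = 0.544.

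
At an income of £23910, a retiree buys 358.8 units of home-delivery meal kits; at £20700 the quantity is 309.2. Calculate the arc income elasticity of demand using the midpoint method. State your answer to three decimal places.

ΔQ = 309.2 − 358.8 = -49.6; midpoint Q̄ = (358.8 + 309.2)/2 = 334.
ΔI = 20700 − 23910 = -3210; midpoint Ī = (23910 + 20700)/2 = 22305.
η = (ΔQ/Q̄) ÷ (ΔI/Ī) = (-49.6/334) ÷ (-3210/22305) = 1.032.

1.032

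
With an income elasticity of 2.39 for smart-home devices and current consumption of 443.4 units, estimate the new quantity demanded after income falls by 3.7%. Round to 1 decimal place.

404.2

%ΔQ ≈ η × %ΔI = 2.39 × (-3.7%) = -8.843%.
New Q ≈ 443.4 × (1 − 0.08843) = 404.2.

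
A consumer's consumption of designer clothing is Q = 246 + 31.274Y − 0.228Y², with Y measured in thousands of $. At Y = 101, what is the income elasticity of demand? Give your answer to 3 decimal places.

At Y = 101: Q = 1078.8460.
dQ/dY = 31.274 − 0.456Y = -14.78200.
η = (dQ/dY)·(Y/Q) = -14.78200 × (101/1078.8460) = -1.384.

-1.384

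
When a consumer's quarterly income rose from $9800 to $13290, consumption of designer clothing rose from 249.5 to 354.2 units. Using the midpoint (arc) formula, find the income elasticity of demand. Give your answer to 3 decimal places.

1.147

ΔQ = 354.2 − 249.5 = 104.7; midpoint Q̄ = (249.5 + 354.2)/2 = 301.85.
ΔI = 13290 − 9800 = 3490; midpoint Ī = (9800 + 13290)/2 = 11545.
η = (ΔQ/Q̄) ÷ (ΔI/Ī) = (104.7/301.85) ÷ (3490/11545) = 1.147.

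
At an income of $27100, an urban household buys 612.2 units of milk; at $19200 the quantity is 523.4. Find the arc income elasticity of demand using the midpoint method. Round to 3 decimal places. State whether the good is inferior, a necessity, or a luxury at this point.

0.458 (necessity)

ΔQ = 523.4 − 612.2 = -88.8; midpoint Q̄ = (612.2 + 523.4)/2 = 567.8.
ΔI = 19200 − 27100 = -7900; midpoint Ī = (27100 + 19200)/2 = 23150.
η = (ΔQ/Q̄) ÷ (ΔI/Ī) = (-88.8/567.8) ÷ (-7900/23150) = 0.458.
0 < η < 1 ⇒ necessity.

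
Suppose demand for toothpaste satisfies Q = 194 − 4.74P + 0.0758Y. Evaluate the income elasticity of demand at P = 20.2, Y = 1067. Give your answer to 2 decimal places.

0.45

At P = 20.2, Y = 1067: Q = 179.131.
Holding P constant, ∂Q/∂Y = 0.0758.
η_Y = (∂Q/∂Y)·(Y/Q) = 0.0758 × (1067/179.131) = 0.45.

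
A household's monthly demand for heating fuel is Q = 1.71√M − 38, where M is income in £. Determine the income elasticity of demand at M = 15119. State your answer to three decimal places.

0.610

At M = 15119: Q = 172.260.
dQ/dM = 1.71/(2√M) = 0.00695352 at this income.
η = (dQ/dM)·(M/Q) = 0.00695352 × (15119/172.260) = 0.610.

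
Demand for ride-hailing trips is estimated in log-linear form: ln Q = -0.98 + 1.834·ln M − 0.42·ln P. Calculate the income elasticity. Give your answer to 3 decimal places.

1.834

In a log-linear demand, the coefficient on ln M is the income elasticity.
So η = 1.834.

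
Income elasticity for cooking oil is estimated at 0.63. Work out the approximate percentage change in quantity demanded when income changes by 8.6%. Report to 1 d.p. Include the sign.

5.4%

%ΔQ ≈ η × %ΔI = 0.63 × 8.6% = 5.4%.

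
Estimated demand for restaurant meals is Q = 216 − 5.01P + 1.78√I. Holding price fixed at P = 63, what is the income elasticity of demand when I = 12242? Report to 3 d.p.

At P = 63, I = 12242: Q = 97.316.
Holding P constant, ∂Q/∂I = 1.78/(2√I) = 0.00804385.
η_I = (∂Q/∂I)·(I/Q) = 0.00804385 × (12242/97.316) = 1.012.

1.012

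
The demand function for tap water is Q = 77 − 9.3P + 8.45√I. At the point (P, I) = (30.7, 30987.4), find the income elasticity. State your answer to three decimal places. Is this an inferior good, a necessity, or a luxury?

At P = 30.7, I = 30987.4: Q = 1278.964.
Holding P constant, ∂Q/∂I = 8.45/(2√I) = 0.0240013.
η_I = (∂Q/∂I)·(I/Q) = 0.0240013 × (30987.4/1278.964) = 0.582.
Since 0 < η < 1, this is a necessity.

0.582 (necessity)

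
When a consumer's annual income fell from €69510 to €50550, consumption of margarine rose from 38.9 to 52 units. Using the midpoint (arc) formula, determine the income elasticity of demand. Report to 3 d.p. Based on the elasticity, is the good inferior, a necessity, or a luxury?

-0.913 (inferior good)

ΔQ = 52 − 38.9 = 13.1; midpoint Q̄ = (38.9 + 52)/2 = 45.45.
ΔI = 50550 − 69510 = -18960; midpoint Ī = (69510 + 50550)/2 = 60030.
η = (ΔQ/Q̄) ÷ (ΔI/Ī) = (13.1/45.45) ÷ (-18960/60030) = -0.913.
η < 0 ⇒ inferior good.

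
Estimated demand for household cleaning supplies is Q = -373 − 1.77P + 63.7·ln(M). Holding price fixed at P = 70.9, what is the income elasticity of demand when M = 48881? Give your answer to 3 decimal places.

At P = 70.9, M = 48881: Q = 189.285.
Holding P constant, ∂Q/∂M = 63.7/M = 0.00130316.
η_M = (∂Q/∂M)·(M/Q) = 0.00130316 × (48881/189.285) = 0.337.

0.337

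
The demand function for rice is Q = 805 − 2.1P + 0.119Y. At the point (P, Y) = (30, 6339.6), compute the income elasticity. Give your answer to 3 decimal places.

At P = 30, Y = 6339.6: Q = 1496.412.
Holding P constant, ∂Q/∂Y = 0.119.
η_Y = (∂Q/∂Y)·(Y/Q) = 0.119 × (6339.6/1496.412) = 0.504.

0.504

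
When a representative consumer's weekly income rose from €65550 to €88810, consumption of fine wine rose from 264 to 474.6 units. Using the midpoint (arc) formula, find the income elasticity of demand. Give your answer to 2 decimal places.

1.89

ΔQ = 474.6 − 264 = 210.6; midpoint Q̄ = (264 + 474.6)/2 = 369.3.
ΔI = 88810 − 65550 = 23260; midpoint Ī = (65550 + 88810)/2 = 77180.
η = (ΔQ/Q̄) ÷ (ΔI/Ī) = (210.6/369.3) ÷ (23260/77180) = 1.89.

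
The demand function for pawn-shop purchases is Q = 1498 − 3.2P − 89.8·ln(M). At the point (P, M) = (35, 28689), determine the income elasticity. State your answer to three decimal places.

-0.193

At P = 35, M = 28689: Q = 464.269.
Holding P constant, ∂Q/∂M = -89.8/M = -0.00313012.
η_M = (∂Q/∂M)·(M/Q) = -0.00313012 × (28689/464.269) = -0.193.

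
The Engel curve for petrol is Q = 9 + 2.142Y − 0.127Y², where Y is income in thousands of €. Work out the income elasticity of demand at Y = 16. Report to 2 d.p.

At Y = 16: Q = 10.7600.
dQ/dY = 2.142 − 0.254Y = -1.92200.
η = (dQ/dY)·(Y/Q) = -1.92200 × (16/10.7600) = -2.86.

-2.86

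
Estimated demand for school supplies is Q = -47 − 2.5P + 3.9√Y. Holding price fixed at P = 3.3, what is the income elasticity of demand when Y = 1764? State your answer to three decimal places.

At P = 3.3, Y = 1764: Q = 108.550.
Holding P constant, ∂Q/∂Y = 3.9/(2√Y) = 0.0464286.
η_Y = (∂Q/∂Y)·(Y/Q) = 0.0464286 × (1764/108.550) = 0.754.

0.754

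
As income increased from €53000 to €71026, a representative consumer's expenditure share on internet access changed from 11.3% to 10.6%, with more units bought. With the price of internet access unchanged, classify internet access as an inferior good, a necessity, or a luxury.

necessity

Quantity rises but the budget share falls as income rises, so 0 < η < 1.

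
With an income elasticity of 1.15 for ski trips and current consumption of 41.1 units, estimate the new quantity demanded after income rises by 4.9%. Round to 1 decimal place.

%ΔQ ≈ η × %ΔI = 1.15 × 4.9% = 5.635%.
New Q ≈ 41.1 × (1 + 0.05635) = 43.4.

43.4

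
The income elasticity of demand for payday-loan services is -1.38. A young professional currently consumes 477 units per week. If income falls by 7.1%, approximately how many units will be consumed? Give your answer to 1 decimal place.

523.7

%ΔQ ≈ η × %ΔI = -1.38 × (-7.1%) = 9.798%.
New Q ≈ 477 × (1 + 0.09798) = 523.7.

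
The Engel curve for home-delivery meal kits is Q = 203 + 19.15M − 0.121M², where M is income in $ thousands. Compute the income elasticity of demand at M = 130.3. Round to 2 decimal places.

At M = 130.3: Q = 643.8961.
dQ/dM = 19.15 − 0.242M = -12.38260.
η = (dQ/dM)·(M/Q) = -12.38260 × (130.3/643.8961) = -2.51.

-2.51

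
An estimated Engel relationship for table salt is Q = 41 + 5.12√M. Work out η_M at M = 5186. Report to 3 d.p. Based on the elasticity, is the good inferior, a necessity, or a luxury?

At M = 5186: Q = 409.711.
dQ/dM = 5.12/(2√M) = 0.0355487 at this income.
η = (dQ/dM)·(M/Q) = 0.0355487 × (5186/409.711) = 0.450.
Since 0 < η < 1, the good is a necessity.

0.450 (necessity)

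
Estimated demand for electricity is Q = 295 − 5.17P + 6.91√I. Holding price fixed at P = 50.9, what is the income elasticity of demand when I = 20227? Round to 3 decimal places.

At P = 50.9, I = 20227: Q = 1014.599.
Holding P constant, ∂Q/∂I = 6.91/(2√I) = 0.0242931.
η_I = (∂Q/∂I)·(I/Q) = 0.0242931 × (20227/1014.599) = 0.484.

0.484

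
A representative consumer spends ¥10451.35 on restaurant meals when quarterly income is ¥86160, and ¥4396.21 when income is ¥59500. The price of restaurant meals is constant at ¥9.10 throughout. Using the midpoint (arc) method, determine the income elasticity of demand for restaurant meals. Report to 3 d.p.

2.228

With a constant price, Q₁ = 10451.35/9.10 = 1148.500 and Q₂ = 4396.21/9.10 = 483.100 (equivalently, work directly with expenditure since P cancels).
Midpoint %ΔQ = (4396.21 − 10451.35)/7423.78 = -0.81564; midpoint %ΔI = (59500 − 86160)/72830 = -0.36606.
η = -0.81564 / -0.36606 = 2.228.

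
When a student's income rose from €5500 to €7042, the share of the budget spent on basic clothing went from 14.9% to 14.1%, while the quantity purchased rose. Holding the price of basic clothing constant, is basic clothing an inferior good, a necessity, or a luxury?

Quantity rises but the budget share falls as income rises, so 0 < η < 1.

necessity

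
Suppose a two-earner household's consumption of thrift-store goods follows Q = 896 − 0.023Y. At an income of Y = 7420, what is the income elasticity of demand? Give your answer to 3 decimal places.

-0.235

At Y = 7420: Q = 725.340.
dQ/dY = −0.023.
η = (dQ/dY)·(Y/Q) = -0.023 × (7420/725.340) = -0.235.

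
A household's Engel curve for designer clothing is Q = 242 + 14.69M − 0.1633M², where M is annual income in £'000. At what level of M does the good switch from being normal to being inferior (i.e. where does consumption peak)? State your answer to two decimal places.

44.98

dQ/dM = 14.69 − 0.3266M.
The good is inferior where dQ/dM < 0. Setting dQ/dM = 0 gives M = 14.69 / 0.3266 = 44.98.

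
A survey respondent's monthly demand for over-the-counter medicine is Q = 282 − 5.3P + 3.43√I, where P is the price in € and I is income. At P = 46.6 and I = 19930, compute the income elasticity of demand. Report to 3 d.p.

At P = 46.6, I = 19930: Q = 519.246.
Holding P constant, ∂Q/∂I = 3.43/(2√I) = 0.0121482.
η_I = (∂Q/∂I)·(I/Q) = 0.0121482 × (19930/519.246) = 0.466.

0.466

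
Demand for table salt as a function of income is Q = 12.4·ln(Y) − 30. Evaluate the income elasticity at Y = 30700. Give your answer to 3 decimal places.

At Y = 30700: Q = 98.117.
dQ/dY = 12.4/Y = 0.000403909 at this income.
η = (dQ/dY)·(Y/Q) = 0.000403909 × (30700/98.117) = 0.126.

0.126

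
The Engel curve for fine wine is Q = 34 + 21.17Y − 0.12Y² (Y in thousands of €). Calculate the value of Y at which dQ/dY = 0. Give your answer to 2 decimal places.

dQ/dY = 21.17 − 0.24Y.
The good is inferior where dQ/dY < 0. Setting dQ/dY = 0 gives Y = 21.17 / 0.24 = 88.21.

88.21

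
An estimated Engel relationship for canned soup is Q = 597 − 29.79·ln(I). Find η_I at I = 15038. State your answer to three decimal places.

At I = 15038: Q = 310.470.
dQ/dI = -29.79/I = -0.00198098 at this income.
η = (dQ/dI)·(I/Q) = -0.00198098 × (15038/310.470) = -0.096.

-0.096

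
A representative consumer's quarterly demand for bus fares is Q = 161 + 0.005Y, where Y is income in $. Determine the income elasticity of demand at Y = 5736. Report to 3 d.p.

0.151

At Y = 5736: Q = 189.680.
dQ/dY = 0.005.
η = (dQ/dY)·(Y/Q) = 0.005 × (5736/189.680) = 0.151.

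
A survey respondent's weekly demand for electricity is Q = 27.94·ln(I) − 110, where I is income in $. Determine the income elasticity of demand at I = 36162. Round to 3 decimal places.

0.152

At I = 36162: Q = 183.252.
dQ/dI = 27.94/I = 0.000772634 at this income.
η = (dQ/dI)·(I/Q) = 0.000772634 × (36162/183.252) = 0.152.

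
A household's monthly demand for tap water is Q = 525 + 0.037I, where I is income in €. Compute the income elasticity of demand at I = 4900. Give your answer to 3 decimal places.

0.257

At I = 4900: Q = 706.300.
dQ/dI = 0.037.
η = (dQ/dI)·(I/Q) = 0.037 × (4900/706.300) = 0.257.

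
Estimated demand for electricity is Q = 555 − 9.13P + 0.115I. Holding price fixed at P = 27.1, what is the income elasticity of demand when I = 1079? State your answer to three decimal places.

0.287

At P = 27.1, I = 1079: Q = 431.662.
Holding P constant, ∂Q/∂I = 0.115.
η_I = (∂Q/∂I)·(I/Q) = 0.115 × (1079/431.662) = 0.287.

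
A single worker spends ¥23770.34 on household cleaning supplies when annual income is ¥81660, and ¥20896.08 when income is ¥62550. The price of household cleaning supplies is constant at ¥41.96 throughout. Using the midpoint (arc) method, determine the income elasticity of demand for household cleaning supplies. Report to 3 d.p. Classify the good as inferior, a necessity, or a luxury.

With a constant price, Q₁ = 23770.34/41.96 = 566.500 and Q₂ = 20896.08/41.96 = 498.000 (equivalently, work directly with expenditure since P cancels).
Midpoint %ΔQ = (20896.08 − 23770.34)/22333.21 = -0.12870; midpoint %ΔI = (62550 − 81660)/72105 = -0.26503.
η = -0.12870 / -0.26503 = 0.486.
0 < η < 1 ⇒ necessity.

0.486 (necessity)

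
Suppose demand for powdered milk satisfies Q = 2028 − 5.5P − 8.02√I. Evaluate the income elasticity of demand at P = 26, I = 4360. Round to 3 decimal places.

-0.195

At P = 26, I = 4360: Q = 1355.437.
Holding P constant, ∂Q/∂I = -8.02/(2√I) = -0.0607297.
η_I = (∂Q/∂I)·(I/Q) = -0.0607297 × (4360/1355.437) = -0.195.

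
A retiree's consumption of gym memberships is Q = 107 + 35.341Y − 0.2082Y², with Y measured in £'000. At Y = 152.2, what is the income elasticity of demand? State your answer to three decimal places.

-6.436

At Y = 152.2: Q = 662.9805.
dQ/dY = 35.341 − 0.4164Y = -28.03508.
η = (dQ/dY)·(Y/Q) = -28.03508 × (152.2/662.9805) = -6.436.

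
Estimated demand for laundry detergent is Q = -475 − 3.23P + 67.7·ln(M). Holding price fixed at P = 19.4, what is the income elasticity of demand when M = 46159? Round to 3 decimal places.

At P = 19.4, M = 46159: Q = 189.426.
Holding P constant, ∂Q/∂M = 67.7/M = 0.00146667.
η_M = (∂Q/∂M)·(M/Q) = 0.00146667 × (46159/189.426) = 0.357.

0.357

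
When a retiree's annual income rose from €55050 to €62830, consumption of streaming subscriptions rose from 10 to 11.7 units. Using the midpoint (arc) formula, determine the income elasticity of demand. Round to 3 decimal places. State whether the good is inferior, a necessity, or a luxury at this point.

1.187 (luxury)

ΔQ = 11.7 − 10 = 1.7; midpoint Q̄ = (10 + 11.7)/2 = 10.85.
ΔI = 62830 − 55050 = 7780; midpoint Ī = (55050 + 62830)/2 = 58940.
η = (ΔQ/Q̄) ÷ (ΔI/Ī) = (1.7/10.85) ÷ (7780/58940) = 1.187.
η > 1 ⇒ luxury.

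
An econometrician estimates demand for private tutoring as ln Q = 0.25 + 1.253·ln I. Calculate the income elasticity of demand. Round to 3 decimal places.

1.253

In a log-linear demand, the coefficient on ln I is the income elasticity.
So η = 1.253.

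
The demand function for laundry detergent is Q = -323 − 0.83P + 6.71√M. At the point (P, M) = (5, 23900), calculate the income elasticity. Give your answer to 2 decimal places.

0.73

At P = 5, M = 23900: Q = 710.191.
Holding P constant, ∂Q/∂M = 6.71/(2√M) = 0.0217017.
η_M = (∂Q/∂M)·(M/Q) = 0.0217017 × (23900/710.191) = 0.73.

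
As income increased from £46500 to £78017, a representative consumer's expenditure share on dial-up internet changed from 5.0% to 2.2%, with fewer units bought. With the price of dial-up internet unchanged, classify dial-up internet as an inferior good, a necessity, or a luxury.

inferior good

Quantity demanded falls as income rises, so η < 0.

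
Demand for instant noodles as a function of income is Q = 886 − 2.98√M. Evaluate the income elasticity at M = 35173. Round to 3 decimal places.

-0.854

At M = 35173: Q = 327.117.
dQ/dM = -2.98/(2√M) = -0.00794477 at this income.
η = (dQ/dM)·(M/Q) = -0.00794477 × (35173/327.117) = -0.854.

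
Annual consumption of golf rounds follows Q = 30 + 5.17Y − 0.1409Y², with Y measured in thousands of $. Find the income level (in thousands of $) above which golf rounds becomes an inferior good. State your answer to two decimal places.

dQ/dY = 5.17 − 0.2818Y.
The good is inferior where dQ/dY < 0. Setting dQ/dY = 0 gives Y = 5.17 / 0.2818 = 18.35.

18.35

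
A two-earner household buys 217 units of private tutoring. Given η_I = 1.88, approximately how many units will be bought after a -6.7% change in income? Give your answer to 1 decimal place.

%ΔQ ≈ η × %ΔI = 1.88 × (-6.7%) = -12.596%.
New Q ≈ 217 × (1 − 0.12596) = 189.7.

189.7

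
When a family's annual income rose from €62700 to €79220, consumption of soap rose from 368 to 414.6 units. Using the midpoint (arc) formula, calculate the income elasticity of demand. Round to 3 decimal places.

0.512

ΔQ = 414.6 − 368 = 46.6; midpoint Q̄ = (368 + 414.6)/2 = 391.3.
ΔI = 79220 − 62700 = 16520; midpoint Ī = (62700 + 79220)/2 = 70960.
η = (ΔQ/Q̄) ÷ (ΔI/Ī) = (46.6/391.3) ÷ (16520/70960) = 0.512.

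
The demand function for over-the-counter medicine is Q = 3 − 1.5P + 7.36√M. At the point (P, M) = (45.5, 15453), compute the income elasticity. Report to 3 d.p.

At P = 45.5, M = 15453: Q = 849.672.
Holding P constant, ∂Q/∂M = 7.36/(2√M) = 0.0296034.
η_M = (∂Q/∂M)·(M/Q) = 0.0296034 × (15453/849.672) = 0.538.

0.538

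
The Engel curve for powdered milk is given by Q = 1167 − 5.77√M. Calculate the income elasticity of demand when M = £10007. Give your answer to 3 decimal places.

-0.489

At M = 10007: Q = 589.798.
dQ/dM = -5.77/(2√M) = -0.0288399 at this income.
η = (dQ/dM)·(M/Q) = -0.0288399 × (10007/589.798) = -0.489.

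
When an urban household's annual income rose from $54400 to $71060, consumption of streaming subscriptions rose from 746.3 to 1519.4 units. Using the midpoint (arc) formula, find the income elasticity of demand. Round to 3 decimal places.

ΔQ = 1519.4 − 746.3 = 773.1; midpoint Q̄ = (746.3 + 1519.4)/2 = 1132.85.
ΔI = 71060 − 54400 = 16660; midpoint Ī = (54400 + 71060)/2 = 62730.
η = (ΔQ/Q̄) ÷ (ΔI/Ī) = (773.1/1132.85) ÷ (16660/62730) = 2.570.

2.570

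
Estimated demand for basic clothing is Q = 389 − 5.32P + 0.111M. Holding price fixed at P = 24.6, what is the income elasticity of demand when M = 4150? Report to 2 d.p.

At P = 24.6, M = 4150: Q = 718.778.
Holding P constant, ∂Q/∂M = 0.111.
η_M = (∂Q/∂M)·(M/Q) = 0.111 × (4150/718.778) = 0.64.

0.64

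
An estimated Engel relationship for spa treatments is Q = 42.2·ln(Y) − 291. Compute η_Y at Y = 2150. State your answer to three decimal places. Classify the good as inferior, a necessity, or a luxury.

1.286 (luxury)

At Y = 2150: Q = 32.810.
dQ/dY = 42.2/Y = 0.0196279 at this income.
η = (dQ/dY)·(Y/Q) = 0.0196279 × (2150/32.810) = 1.286.
Since η > 1, the good is a luxury.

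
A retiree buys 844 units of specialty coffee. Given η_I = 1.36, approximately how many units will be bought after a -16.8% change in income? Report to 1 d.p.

651.2

%ΔQ ≈ η × %ΔI = 1.36 × (-16.8%) = -22.848%.
New Q ≈ 844 × (1 − 0.22848) = 651.2.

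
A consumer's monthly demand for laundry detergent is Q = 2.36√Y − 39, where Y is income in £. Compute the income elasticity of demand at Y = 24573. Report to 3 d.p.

At Y = 24573: Q = 330.948.
dQ/dY = 2.36/(2√Y) = 0.00752754 at this income.
η = (dQ/dY)·(Y/Q) = 0.00752754 × (24573/330.948) = 0.559.

0.559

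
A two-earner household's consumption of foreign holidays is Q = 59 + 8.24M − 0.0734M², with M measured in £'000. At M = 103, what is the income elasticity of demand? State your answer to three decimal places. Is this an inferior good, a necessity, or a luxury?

At M = 103: Q = 129.0194.
dQ/dM = 8.24 − 0.1468M = -6.88040.
η = (dQ/dM)·(M/Q) = -6.88040 × (103/129.0194) = -5.493.
η < 0 ⇒ inferior good.

-5.493 (inferior good)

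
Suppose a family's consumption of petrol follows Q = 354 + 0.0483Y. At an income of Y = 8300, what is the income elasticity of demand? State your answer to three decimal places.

0.531

At Y = 8300: Q = 754.890.
dQ/dY = 0.0483.
η = (dQ/dY)·(Y/Q) = 0.0483 × (8300/754.890) = 0.531.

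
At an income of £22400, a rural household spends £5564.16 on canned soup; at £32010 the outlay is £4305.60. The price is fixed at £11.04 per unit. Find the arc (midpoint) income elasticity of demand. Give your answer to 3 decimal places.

-0.722

With a constant price, Q₁ = 5564.16/11.04 = 504.000 and Q₂ = 4305.60/11.04 = 390.000 (equivalently, work directly with expenditure since P cancels).
Midpoint %ΔQ = (4305.60 − 5564.16)/4934.88 = -0.25503; midpoint %ΔI = (32010 − 22400)/27205 = 0.35324.
η = -0.25503 / 0.35324 = -0.722.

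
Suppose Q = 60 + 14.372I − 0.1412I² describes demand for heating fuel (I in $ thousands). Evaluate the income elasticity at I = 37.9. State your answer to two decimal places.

At I = 37.9: Q = 401.8777.
dQ/dI = 14.372 − 0.2824I = 3.66904.
η = (dQ/dI)·(I/Q) = 3.66904 × (37.9/401.8777) = 0.35.

0.35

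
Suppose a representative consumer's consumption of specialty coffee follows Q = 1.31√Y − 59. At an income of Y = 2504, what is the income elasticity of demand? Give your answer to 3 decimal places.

At Y = 2504: Q = 6.552.
dQ/dY = 1.31/(2√Y) = 0.0130895 at this income.
η = (dQ/dY)·(Y/Q) = 0.0130895 × (2504/6.552) = 5.002.

5.002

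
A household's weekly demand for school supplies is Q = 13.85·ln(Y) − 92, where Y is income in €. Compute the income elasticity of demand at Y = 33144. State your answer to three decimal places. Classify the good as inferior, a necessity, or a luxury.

0.266 (necessity)

At Y = 33144: Q = 52.159.
dQ/dY = 13.85/Y = 0.000417874 at this income.
η = (dQ/dY)·(Y/Q) = 0.000417874 × (33144/52.159) = 0.266.
Since 0 < η < 1, the good is a necessity.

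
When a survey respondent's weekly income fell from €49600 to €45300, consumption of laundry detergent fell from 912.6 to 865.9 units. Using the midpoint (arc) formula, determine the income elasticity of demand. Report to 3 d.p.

0.580

ΔQ = 865.9 − 912.6 = -46.7; midpoint Q̄ = (912.6 + 865.9)/2 = 889.25.
ΔI = 45300 − 49600 = -4300; midpoint Ī = (49600 + 45300)/2 = 47450.
η = (ΔQ/Q̄) ÷ (ΔI/Ī) = (-46.7/889.25) ÷ (-4300/47450) = 0.580.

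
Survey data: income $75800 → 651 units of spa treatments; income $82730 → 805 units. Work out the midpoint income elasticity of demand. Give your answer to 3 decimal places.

ΔQ = 805 − 651 = 154; midpoint Q̄ = (651 + 805)/2 = 728.
ΔI = 82730 − 75800 = 6930; midpoint Ī = (75800 + 82730)/2 = 79265.
η = (ΔQ/Q̄) ÷ (ΔI/Ī) = (154/728) ÷ (6930/79265) = 2.420.

2.420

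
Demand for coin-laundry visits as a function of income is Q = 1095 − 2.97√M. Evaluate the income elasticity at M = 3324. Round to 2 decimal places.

-0.09

At M = 3324: Q = 923.767.
dQ/dM = -2.97/(2√M) = -0.025757 at this income.
η = (dQ/dM)·(M/Q) = -0.025757 × (3324/923.767) = -0.09.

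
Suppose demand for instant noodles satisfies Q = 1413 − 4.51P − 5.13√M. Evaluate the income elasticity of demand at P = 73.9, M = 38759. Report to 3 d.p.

At P = 73.9, M = 38759: Q = 69.752.
Holding P constant, ∂Q/∂M = -5.13/(2√M) = -0.0130287.
η_M = (∂Q/∂M)·(M/Q) = -0.0130287 × (38759/69.752) = -7.240.

-7.240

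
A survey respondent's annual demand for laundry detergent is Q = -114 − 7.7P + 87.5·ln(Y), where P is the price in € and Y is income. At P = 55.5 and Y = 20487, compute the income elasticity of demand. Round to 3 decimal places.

0.267

At P = 55.5, Y = 20487: Q = 327.310.
Holding P constant, ∂Q/∂Y = 87.5/Y = 0.004271.
η_Y = (∂Q/∂Y)·(Y/Q) = 0.004271 × (20487/327.310) = 0.267.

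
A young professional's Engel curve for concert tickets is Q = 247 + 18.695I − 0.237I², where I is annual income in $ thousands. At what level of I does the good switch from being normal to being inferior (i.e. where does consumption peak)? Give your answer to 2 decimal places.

39.44

dQ/dI = 18.695 − 0.474I.
The good is inferior where dQ/dI < 0. Setting dQ/dI = 0 gives I = 18.695 / 0.474 = 39.44.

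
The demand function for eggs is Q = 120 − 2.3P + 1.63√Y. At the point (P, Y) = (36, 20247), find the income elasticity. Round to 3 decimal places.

At P = 36, Y = 20247: Q = 269.136.
Holding P constant, ∂Q/∂Y = 1.63/(2√Y) = 0.00572766.
η_Y = (∂Q/∂Y)·(Y/Q) = 0.00572766 × (20247/269.136) = 0.431.

0.431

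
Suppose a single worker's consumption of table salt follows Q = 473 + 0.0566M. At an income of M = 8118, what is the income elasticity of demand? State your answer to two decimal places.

At M = 8118: Q = 932.479.
dQ/dM = 0.0566.
η = (dQ/dM)·(M/Q) = 0.0566 × (8118/932.479) = 0.49.

0.49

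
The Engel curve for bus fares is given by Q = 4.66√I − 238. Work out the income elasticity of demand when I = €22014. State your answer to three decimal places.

0.762

At I = 22014: Q = 453.410.
dQ/dI = 4.66/(2√I) = 0.0157039 at this income.
η = (dQ/dI)·(I/Q) = 0.0157039 × (22014/453.410) = 0.762.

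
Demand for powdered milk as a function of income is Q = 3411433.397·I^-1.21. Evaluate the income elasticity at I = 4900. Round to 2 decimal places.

For Q = A·I^β the income elasticity is constant and equal to β.
Here β = -1.21, so η = -1.21.

-1.21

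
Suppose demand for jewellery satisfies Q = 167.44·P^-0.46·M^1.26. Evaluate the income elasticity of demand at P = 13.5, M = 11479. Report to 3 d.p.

1.260

For a multiplicative demand Q = A·P^α·M^β, the income elasticity is β everywhere.
Here β = 1.26, so η = 1.260.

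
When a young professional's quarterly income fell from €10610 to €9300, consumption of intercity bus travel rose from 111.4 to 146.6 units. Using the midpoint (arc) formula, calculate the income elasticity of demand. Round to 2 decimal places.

-2.07

ΔQ = 146.6 − 111.4 = 35.2; midpoint Q̄ = (111.4 + 146.6)/2 = 129.
ΔI = 9300 − 10610 = -1310; midpoint Ī = (10610 + 9300)/2 = 9955.
η = (ΔQ/Q̄) ÷ (ΔI/Ī) = (35.2/129) ÷ (-1310/9955) = -2.07.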